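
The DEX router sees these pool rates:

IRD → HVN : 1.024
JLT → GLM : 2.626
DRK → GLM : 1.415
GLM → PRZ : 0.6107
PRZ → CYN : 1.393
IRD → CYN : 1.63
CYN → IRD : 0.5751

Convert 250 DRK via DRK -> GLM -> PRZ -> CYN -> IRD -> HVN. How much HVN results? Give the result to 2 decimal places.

177.22

250 DRK × 1.415 = 353.75 GLM
353.75 GLM × 0.6107 = 216.035125 PRZ
216.035125 PRZ × 1.393 = 300.936929125 CYN
300.936929125 CYN × 0.5751 = 173.0688279397875 IRD
173.0688279397875 IRD × 1.024 = 177.2224798103424 HVN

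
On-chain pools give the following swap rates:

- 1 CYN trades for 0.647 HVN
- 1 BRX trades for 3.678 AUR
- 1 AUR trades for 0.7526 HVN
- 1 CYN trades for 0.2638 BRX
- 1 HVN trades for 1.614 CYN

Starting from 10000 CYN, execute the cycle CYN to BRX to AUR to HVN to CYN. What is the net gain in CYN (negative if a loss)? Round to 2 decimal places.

10000 CYN × 0.2638 = 2638 BRX
2638 BRX × 3.678 = 9702.564 AUR
9702.564 AUR × 0.7526 = 7302.1496664 HVN
7302.1496664 HVN × 1.614 = 11785.6695615696 CYN
Net change: 11785.6695615696 − 10000 = 1785.6695615696 CYN

1785.67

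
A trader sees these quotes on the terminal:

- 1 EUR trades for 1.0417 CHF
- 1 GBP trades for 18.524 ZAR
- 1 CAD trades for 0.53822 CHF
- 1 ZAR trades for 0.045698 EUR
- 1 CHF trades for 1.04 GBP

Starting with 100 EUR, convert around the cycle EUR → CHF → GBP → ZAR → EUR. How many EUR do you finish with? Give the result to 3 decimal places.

91.708

100 EUR × 1.0417 = 104.17 CHF
104.17 CHF × 1.04 = 108.3368 GBP
108.3368 GBP × 18.524 = 2006.8308832 ZAR
2006.8308832 ZAR × 0.045698 = 91.7081577004736 EUR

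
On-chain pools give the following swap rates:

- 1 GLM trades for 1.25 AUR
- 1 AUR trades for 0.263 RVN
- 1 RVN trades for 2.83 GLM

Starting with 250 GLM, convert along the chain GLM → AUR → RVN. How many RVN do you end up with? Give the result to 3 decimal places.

82.188

250 GLM × 1.25 = 312.5 AUR
312.5 AUR × 0.263 = 82.1875 RVN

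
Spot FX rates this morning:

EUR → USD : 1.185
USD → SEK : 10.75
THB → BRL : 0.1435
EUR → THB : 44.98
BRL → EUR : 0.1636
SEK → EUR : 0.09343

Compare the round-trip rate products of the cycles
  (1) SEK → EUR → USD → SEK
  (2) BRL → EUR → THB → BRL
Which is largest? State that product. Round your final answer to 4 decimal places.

1.1902

(1) 0.09343 × 1.185 × 10.75 = 1.19018
(2) 0.1636 × 44.98 × 0.1435 = 1.05598
Highest is cycle (1) at 1.1902 (>1, arbitrage).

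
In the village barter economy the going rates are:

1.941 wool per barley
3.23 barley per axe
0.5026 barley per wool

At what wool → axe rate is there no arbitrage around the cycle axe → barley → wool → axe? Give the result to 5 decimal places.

0.15950

Known legs of the cycle: 3.23 × 1.941 = 6.26943
For no arbitrage the full-cycle product must be 1, so the missing rate is 1 / 6.26943 ≈ 0.1595041.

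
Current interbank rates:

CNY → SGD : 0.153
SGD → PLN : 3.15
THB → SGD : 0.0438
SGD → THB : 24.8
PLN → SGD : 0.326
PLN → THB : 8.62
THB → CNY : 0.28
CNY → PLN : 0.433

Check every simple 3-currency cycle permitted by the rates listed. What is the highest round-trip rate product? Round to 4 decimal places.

SGD→PLN→THB→SGD: 3.15 × 8.62 × 0.0438 = 1.18930
SGD→THB→CNY→SGD: 24.8 × 0.28 × 0.153 = 1.06243
THB→CNY→PLN→THB: 0.28 × 0.433 × 8.62 = 1.04509
Maximum is SGD→PLN→THB→SGD at 1.1893; arbitrage exists.

1.1893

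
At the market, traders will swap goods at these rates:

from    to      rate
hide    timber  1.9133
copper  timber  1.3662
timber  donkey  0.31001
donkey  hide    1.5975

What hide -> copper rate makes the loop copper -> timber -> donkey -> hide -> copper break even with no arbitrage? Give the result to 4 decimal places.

Known legs of the cycle: 1.3662 × 0.31001 × 1.5975 = 0.676598220045
For no arbitrage the full-cycle product must be 1, so the missing rate is 1 / 0.676598220045 ≈ 1.477982.

1.4780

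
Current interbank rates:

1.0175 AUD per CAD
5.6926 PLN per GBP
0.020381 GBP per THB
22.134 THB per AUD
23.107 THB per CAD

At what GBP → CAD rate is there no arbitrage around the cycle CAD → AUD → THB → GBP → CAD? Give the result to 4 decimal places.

Known legs of the cycle: 1.0175 × 22.134 × 0.020381 = 0.459007532445
For no arbitrage the full-cycle product must be 1, so the missing rate is 1 / 0.459007532445 ≈ 2.178613.

2.1786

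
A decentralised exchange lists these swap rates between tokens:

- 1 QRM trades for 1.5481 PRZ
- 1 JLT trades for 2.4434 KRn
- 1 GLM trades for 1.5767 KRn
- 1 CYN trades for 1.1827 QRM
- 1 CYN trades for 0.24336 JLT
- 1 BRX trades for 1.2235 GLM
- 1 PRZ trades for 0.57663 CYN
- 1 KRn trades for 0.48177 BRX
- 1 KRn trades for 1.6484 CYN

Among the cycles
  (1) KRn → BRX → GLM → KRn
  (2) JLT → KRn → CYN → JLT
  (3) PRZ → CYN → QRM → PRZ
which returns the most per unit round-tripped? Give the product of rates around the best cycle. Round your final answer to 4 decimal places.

1.0558

(1) 0.48177 × 1.2235 × 1.5767 = 0.92938
(2) 2.4434 × 1.6484 × 0.24336 = 0.98018
(3) 0.57663 × 1.1827 × 1.5481 = 1.05577
Highest is cycle (3) at 1.0558 (>1, arbitrage).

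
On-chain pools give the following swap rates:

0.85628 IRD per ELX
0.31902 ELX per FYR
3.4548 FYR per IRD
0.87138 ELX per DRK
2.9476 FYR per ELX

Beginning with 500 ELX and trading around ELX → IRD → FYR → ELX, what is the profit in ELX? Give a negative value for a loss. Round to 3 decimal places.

-28.125

500 ELX × 0.85628 = 428.14 IRD
428.14 IRD × 3.4548 = 1479.138072 FYR
1479.138072 FYR × 0.31902 = 471.87462772944 ELX
Net change: 471.87462772944 − 500 = -28.12537227056 ELX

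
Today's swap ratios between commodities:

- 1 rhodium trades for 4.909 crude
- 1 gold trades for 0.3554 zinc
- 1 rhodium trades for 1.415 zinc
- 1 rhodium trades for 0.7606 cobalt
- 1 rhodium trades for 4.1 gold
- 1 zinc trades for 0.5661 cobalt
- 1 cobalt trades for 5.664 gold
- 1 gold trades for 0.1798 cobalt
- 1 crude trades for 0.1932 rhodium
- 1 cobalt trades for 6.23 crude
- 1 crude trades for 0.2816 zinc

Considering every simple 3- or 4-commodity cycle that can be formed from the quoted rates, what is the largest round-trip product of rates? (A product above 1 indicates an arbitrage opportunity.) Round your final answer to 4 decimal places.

cobalt→gold→zinc→cobalt: 5.664 × 0.3554 × 0.5661 = 1.13955
crude→zinc→cobalt→crude: 0.2816 × 0.5661 × 6.23 = 0.99315
crude→rhodium→zinc→cobalt→crude: 0.1932 × 1.415 × 0.5661 × 6.23 = 0.96415
crude→rhodium→cobalt→crude: 0.1932 × 0.7606 × 6.23 = 0.91549
crude→rhodium→gold→cobalt→crude: 0.1932 × 4.1 × 0.1798 × 6.23 = 0.88730
Maximum is cobalt→gold→zinc→cobalt at 1.1396; arbitrage exists.

1.1396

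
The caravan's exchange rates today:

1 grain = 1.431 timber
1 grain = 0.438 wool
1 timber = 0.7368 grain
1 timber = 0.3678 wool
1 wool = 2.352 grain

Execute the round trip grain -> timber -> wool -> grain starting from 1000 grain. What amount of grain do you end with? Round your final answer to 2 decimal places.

1237.91

1000 grain × 1.431 = 1431 timber
1431 timber × 0.3678 = 526.3218 wool
526.3218 wool × 2.352 = 1237.9088736 grain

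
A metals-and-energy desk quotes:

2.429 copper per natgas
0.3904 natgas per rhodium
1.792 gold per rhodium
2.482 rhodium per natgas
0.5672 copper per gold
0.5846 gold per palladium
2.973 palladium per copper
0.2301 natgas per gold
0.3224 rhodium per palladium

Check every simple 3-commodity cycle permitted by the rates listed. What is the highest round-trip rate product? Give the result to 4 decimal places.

1.0234

gold→natgas→rhodium→gold: 0.2301 × 2.482 × 1.792 = 1.02343
copper→palladium→gold→copper: 2.973 × 0.5846 × 0.5672 = 0.98580
Maximum is gold→natgas→rhodium→gold at 1.0234; arbitrage exists.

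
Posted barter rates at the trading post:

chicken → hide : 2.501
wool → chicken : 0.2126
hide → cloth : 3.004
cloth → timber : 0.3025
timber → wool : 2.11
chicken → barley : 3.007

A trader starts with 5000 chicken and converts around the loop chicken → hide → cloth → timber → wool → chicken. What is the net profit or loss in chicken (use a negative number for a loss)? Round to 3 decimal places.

97.470

5000 chicken × 2.501 = 12505 hide
12505 hide × 3.004 = 37565.02 cloth
37565.02 cloth × 0.3025 = 11363.41855 timber
11363.41855 timber × 2.11 = 23976.8131405 wool
23976.8131405 wool × 0.2126 = 5097.4704736703 chicken
Net change: 5097.4704736703 − 5000 = 97.4704736703 chicken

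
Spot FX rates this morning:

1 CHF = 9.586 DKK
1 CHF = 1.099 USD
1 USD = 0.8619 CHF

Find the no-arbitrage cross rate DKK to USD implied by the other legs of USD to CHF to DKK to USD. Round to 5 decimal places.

0.12103

Known legs of the cycle: 0.8619 × 9.586 = 8.2621734
For no arbitrage the full-cycle product must be 1, so the missing rate is 1 / 8.2621734 ≈ 0.1210335.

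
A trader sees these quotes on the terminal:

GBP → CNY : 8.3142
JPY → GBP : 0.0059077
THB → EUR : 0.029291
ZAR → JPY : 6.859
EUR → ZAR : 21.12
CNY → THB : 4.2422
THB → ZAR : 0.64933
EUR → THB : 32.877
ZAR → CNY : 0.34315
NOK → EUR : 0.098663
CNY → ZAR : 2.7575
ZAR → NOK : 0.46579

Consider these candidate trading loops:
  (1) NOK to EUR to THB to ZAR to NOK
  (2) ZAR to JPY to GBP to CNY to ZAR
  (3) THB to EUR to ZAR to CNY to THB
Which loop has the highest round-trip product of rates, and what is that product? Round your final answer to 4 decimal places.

0.9811

(1) 0.098663 × 32.877 × 0.64933 × 0.46579 = 0.98107
(2) 6.859 × 0.0059077 × 8.3142 × 2.7575 = 0.92900
(3) 0.029291 × 21.12 × 0.34315 × 4.2422 = 0.90054
Highest is cycle (1) at 0.9811 (≤1, no arbitrage).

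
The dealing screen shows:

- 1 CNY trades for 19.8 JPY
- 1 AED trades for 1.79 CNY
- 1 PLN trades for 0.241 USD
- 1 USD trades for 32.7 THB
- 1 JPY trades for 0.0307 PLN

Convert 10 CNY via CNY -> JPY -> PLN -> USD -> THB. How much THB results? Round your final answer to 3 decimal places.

47.904

10 CNY × 19.8 = 198 JPY
198 JPY × 0.0307 = 6.0786 PLN
6.0786 PLN × 0.241 = 1.4649426 USD
1.4649426 USD × 32.7 = 47.90362302 THB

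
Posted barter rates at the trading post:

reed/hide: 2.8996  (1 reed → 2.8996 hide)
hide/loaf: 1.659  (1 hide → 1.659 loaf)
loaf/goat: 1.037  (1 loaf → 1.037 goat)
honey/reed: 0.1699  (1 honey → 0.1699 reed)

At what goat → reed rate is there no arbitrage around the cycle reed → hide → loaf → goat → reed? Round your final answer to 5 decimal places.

0.20046

Known legs of the cycle: 2.8996 × 1.659 × 1.037 = 4.9884225468
For no arbitrage the full-cycle product must be 1, so the missing rate is 1 / 4.9884225468 ≈ 0.2004642.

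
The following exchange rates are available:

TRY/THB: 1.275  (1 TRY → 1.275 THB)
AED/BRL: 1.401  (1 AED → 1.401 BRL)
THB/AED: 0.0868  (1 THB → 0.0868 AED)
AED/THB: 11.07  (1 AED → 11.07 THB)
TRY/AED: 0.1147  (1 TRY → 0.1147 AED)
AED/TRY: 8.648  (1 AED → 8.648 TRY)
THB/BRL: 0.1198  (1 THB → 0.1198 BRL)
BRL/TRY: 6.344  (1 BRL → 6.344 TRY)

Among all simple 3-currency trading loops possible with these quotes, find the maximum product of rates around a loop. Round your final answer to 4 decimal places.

AED→BRL→TRY→AED: 1.401 × 6.344 × 0.1147 = 1.01945
THB→BRL→TRY→THB: 0.1198 × 6.344 × 1.275 = 0.96901
THB→AED→TRY→THB: 0.0868 × 8.648 × 1.275 = 0.95707
Maximum is AED→BRL→TRY→AED at 1.0194; arbitrage exists.

1.0194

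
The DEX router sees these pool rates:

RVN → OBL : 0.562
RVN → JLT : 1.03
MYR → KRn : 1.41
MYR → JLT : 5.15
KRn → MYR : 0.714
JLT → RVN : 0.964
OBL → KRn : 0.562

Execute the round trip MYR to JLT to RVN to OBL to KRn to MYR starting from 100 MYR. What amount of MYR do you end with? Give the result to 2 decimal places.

111.96

100 MYR × 5.15 = 515 JLT
515 JLT × 0.964 = 496.46 RVN
496.46 RVN × 0.562 = 279.01052 OBL
279.01052 OBL × 0.562 = 156.80391224 KRn
156.80391224 KRn × 0.714 = 111.95799333936 MYR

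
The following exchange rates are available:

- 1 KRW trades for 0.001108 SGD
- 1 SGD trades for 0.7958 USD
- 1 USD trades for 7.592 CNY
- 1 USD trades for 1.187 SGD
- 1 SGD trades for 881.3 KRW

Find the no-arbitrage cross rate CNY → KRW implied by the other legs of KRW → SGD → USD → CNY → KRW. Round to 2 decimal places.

149.38

Known legs of the cycle: 0.001108 × 0.7958 × 7.592 = 0.0066942186688
For no arbitrage the full-cycle product must be 1, so the missing rate is 1 / 0.0066942186688 ≈ 149.3826.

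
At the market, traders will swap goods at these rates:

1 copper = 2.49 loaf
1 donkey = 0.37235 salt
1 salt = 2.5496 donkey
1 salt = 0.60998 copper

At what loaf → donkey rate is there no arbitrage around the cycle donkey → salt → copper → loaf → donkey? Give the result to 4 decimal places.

Known legs of the cycle: 0.37235 × 0.60998 × 2.49 = 0.56554387197
For no arbitrage the full-cycle product must be 1, so the missing rate is 1 / 0.56554387197 ≈ 1.768209.

1.7682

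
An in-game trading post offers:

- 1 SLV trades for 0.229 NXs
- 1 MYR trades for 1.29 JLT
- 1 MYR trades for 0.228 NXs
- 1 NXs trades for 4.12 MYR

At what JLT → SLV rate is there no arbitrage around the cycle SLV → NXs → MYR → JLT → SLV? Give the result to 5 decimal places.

Known legs of the cycle: 0.229 × 4.12 × 1.29 = 1.2170892
For no arbitrage the full-cycle product must be 1, so the missing rate is 1 / 1.2170892 ≈ 0.8216325.

0.82163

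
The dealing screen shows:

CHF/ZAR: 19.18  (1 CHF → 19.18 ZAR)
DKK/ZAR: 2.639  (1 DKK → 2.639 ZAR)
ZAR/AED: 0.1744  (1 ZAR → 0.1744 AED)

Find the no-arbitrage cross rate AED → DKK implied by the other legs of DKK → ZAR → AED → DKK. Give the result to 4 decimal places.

2.1728

Known legs of the cycle: 2.639 × 0.1744 = 0.4602416
For no arbitrage the full-cycle product must be 1, so the missing rate is 1 / 0.4602416 ≈ 2.172772.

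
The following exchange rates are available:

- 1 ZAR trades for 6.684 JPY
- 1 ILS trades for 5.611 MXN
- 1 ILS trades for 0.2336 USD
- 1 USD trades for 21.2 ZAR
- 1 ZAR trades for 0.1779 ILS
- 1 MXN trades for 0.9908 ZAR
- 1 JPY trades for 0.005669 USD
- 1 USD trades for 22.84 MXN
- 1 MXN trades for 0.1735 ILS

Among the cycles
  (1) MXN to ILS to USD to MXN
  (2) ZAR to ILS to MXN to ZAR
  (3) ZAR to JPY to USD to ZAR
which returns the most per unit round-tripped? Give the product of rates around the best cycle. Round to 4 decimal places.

0.9890

(1) 0.1735 × 0.2336 × 22.84 = 0.92570
(2) 0.1779 × 5.611 × 0.9908 = 0.98901
(3) 6.684 × 0.005669 × 21.2 = 0.80330
Highest is cycle (2) at 0.9890 (≤1, no arbitrage).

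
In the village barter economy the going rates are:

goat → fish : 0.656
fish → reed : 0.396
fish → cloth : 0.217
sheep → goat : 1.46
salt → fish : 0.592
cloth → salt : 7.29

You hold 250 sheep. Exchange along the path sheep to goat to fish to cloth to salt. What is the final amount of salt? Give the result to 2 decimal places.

250 sheep × 1.46 = 365 goat
365 goat × 0.656 = 239.44 fish
239.44 fish × 0.217 = 51.95848 cloth
51.95848 cloth × 7.29 = 378.7773192 salt

378.78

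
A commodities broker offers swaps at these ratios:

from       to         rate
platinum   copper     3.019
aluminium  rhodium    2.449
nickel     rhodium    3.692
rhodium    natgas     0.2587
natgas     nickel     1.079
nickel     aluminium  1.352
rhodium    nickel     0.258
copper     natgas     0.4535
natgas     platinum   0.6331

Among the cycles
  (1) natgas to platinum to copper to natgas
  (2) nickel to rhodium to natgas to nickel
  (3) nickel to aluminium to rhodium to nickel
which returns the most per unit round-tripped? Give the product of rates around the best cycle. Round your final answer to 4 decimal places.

1.0306

(1) 0.6331 × 3.019 × 0.4535 = 0.86679
(2) 3.692 × 0.2587 × 1.079 = 1.03057
(3) 1.352 × 2.449 × 0.258 = 0.85425
Highest is cycle (2) at 1.0306 (>1, arbitrage).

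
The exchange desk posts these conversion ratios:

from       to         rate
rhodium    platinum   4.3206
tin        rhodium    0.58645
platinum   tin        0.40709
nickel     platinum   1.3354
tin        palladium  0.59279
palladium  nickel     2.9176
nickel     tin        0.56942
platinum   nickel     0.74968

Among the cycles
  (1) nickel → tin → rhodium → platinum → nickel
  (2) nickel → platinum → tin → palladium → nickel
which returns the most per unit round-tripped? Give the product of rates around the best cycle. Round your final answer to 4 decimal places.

1.0816

(1) 0.56942 × 0.58645 × 4.3206 × 0.74968 = 1.08164
(2) 1.3354 × 0.40709 × 0.59279 × 2.9176 = 0.94022
Highest is cycle (1) at 1.0816 (>1, arbitrage).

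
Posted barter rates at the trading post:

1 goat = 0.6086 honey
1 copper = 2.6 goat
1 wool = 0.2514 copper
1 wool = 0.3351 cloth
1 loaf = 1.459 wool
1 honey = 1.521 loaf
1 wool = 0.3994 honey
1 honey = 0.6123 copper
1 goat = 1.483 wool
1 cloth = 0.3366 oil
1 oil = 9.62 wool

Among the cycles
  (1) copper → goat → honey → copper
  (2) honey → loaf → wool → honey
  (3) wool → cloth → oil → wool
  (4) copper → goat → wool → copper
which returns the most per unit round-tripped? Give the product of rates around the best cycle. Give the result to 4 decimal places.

1.0851

(1) 2.6 × 0.6086 × 0.6123 = 0.96888
(2) 1.521 × 1.459 × 0.3994 = 0.88632
(3) 0.3351 × 0.3366 × 9.62 = 1.08508
(4) 2.6 × 1.483 × 0.2514 = 0.96935
Highest is cycle (3) at 1.0851 (>1, arbitrage).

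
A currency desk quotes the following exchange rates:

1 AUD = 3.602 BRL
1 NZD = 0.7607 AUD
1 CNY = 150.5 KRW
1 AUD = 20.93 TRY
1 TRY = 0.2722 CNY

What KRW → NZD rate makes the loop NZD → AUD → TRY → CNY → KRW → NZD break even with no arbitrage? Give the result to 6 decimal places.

Known legs of the cycle: 0.7607 × 20.93 × 0.2722 × 150.5 = 652.2397538111
For no arbitrage the full-cycle product must be 1, so the missing rate is 1 / 652.2397538111 ≈ 0.00153318.

0.001533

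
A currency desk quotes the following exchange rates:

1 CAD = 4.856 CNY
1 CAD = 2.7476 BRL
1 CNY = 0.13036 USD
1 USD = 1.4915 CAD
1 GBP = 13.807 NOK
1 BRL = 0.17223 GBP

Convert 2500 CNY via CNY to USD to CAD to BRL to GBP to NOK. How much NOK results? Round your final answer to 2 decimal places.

2500 CNY × 0.13036 = 325.9 USD
325.9 USD × 1.4915 = 486.07985 CAD
486.07985 CAD × 2.7476 = 1335.55299586 BRL
1335.55299586 BRL × 0.17223 = 230.0222924769678 GBP
230.0222924769678 GBP × 13.807 = 3175.9177922294944146 NOK

3175.92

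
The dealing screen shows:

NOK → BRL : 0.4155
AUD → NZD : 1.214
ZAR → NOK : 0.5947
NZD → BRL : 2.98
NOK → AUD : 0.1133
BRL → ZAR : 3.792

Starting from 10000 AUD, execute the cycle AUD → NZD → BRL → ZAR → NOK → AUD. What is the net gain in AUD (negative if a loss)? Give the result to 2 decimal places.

-756.61

10000 AUD × 1.214 = 12140 NZD
12140 NZD × 2.98 = 36177.2 BRL
36177.2 BRL × 3.792 = 137183.9424 ZAR
137183.9424 ZAR × 0.5947 = 81583.29054528 NOK
81583.29054528 NOK × 0.1133 = 9243.386818780224 AUD
Net change: 9243.386818780224 − 10000 = -756.613181219776 AUD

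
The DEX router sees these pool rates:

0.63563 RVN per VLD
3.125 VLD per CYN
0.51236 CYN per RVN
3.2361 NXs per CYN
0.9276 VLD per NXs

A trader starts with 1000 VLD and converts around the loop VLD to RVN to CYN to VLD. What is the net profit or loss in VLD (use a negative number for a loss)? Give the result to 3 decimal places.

1000 VLD × 0.63563 = 635.63 RVN
635.63 RVN × 0.51236 = 325.6713868 CYN
325.6713868 CYN × 3.125 = 1017.72308375 VLD
Net change: 1017.72308375 − 1000 = 17.72308375 VLD

17.723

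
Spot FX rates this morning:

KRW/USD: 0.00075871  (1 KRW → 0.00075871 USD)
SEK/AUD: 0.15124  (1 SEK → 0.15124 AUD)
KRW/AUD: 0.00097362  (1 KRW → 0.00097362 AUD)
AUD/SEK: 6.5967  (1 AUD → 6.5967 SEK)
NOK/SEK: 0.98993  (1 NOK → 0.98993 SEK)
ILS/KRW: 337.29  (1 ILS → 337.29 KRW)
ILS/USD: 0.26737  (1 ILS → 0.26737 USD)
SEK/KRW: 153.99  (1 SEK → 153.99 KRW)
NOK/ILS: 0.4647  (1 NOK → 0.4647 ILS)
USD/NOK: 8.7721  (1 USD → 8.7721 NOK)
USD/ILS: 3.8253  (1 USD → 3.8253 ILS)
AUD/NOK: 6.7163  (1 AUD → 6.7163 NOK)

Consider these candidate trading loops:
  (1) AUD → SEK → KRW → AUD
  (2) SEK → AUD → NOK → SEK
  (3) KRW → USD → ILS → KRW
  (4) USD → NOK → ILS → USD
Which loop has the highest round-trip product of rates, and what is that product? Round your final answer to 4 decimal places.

(1) 6.5967 × 153.99 × 0.00097362 = 0.98903
(2) 0.15124 × 6.7163 × 0.98993 = 1.00554
(3) 0.00075871 × 3.8253 × 337.29 = 0.97891
(4) 8.7721 × 0.4647 × 0.26737 = 1.08991
Highest is cycle (4) at 1.0899 (>1, arbitrage).

1.0899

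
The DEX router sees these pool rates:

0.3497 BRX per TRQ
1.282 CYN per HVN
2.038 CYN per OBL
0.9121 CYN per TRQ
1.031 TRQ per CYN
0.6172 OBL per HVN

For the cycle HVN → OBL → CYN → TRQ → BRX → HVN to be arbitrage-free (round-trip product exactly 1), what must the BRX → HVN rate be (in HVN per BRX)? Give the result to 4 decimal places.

2.2050

Known legs of the cycle: 0.6172 × 2.038 × 1.031 × 0.3497 = 0.45350741744152
For no arbitrage the full-cycle product must be 1, so the missing rate is 1 / 0.45350741744152 ≈ 2.205036.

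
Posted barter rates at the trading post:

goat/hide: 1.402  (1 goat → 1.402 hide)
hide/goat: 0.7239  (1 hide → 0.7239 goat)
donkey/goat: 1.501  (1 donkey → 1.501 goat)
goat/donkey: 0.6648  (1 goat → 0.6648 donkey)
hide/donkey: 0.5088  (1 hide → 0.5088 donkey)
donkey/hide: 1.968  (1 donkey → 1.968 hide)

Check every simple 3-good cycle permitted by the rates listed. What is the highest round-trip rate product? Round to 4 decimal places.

hide→donkey→goat→hide: 0.5088 × 1.501 × 1.402 = 1.07072
hide→goat→donkey→hide: 0.7239 × 0.6648 × 1.968 = 0.94710
Maximum is hide→donkey→goat→hide at 1.0707; arbitrage exists.

1.0707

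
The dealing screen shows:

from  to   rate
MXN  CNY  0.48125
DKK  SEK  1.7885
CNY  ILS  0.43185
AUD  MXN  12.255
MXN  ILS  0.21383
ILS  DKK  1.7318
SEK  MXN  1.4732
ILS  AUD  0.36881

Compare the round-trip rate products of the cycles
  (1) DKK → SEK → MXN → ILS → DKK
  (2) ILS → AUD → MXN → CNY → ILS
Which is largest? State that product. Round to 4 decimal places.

(1) 1.7885 × 1.4732 × 0.21383 × 1.7318 = 0.97570
(2) 0.36881 × 12.255 × 0.48125 × 0.43185 = 0.93933
Highest is cycle (1) at 0.9757 (≤1, no arbitrage).

0.9757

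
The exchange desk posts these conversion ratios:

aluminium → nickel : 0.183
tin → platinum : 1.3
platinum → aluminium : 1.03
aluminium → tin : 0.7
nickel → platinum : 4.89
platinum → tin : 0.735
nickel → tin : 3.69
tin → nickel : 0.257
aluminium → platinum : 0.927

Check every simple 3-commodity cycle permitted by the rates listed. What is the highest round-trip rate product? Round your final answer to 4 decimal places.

0.9373

tin→platinum→aluminium→tin: 1.3 × 1.03 × 0.7 = 0.93730
tin→nickel→platinum→tin: 0.257 × 4.89 × 0.735 = 0.92370
nickel→platinum→aluminium→nickel: 4.89 × 1.03 × 0.183 = 0.92172
Maximum is tin→platinum→aluminium→tin at 0.9373; no arbitrage — every cycle loses value.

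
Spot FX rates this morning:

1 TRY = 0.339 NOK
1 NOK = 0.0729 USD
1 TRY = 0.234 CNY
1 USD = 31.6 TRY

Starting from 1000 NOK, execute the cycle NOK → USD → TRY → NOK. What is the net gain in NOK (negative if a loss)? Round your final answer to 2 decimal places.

1000 NOK × 0.0729 = 72.9 USD
72.9 USD × 31.6 = 2303.64 TRY
2303.64 TRY × 0.339 = 780.93396 NOK
Net change: 780.93396 − 1000 = -219.06604 NOK

-219.07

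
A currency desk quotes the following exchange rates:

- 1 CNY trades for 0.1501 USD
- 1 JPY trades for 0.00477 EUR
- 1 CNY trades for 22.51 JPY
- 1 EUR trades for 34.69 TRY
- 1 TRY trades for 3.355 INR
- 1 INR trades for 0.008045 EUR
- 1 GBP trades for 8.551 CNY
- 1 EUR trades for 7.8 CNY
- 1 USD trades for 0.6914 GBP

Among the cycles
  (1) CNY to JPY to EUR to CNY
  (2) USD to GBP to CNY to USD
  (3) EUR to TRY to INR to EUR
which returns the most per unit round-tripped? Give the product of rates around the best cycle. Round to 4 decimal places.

(1) 22.51 × 0.00477 × 7.8 = 0.83751
(2) 0.6914 × 8.551 × 0.1501 = 0.88742
(3) 34.69 × 3.355 × 0.008045 = 0.93632
Highest is cycle (3) at 0.9363 (≤1, no arbitrage).

0.9363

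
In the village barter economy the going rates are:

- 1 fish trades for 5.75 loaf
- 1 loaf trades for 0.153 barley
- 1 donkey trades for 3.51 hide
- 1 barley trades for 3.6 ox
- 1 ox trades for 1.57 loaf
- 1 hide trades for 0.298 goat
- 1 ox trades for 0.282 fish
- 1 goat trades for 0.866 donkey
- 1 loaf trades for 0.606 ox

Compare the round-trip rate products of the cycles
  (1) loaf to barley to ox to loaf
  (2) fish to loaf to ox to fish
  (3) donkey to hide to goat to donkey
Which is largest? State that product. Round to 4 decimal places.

(1) 0.153 × 3.6 × 1.57 = 0.86476
(2) 5.75 × 0.606 × 0.282 = 0.98263
(3) 3.51 × 0.298 × 0.866 = 0.90582
Highest is cycle (2) at 0.9826 (≤1, no arbitrage).

0.9826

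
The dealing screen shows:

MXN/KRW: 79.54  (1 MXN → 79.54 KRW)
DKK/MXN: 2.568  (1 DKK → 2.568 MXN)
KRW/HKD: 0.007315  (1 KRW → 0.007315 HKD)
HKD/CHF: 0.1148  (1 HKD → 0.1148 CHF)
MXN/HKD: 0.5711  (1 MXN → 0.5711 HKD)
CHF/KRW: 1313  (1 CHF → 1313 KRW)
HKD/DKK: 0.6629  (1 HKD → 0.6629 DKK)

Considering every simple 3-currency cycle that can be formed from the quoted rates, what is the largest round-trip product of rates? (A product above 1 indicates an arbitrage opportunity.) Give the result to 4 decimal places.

CHF→KRW→HKD→CHF: 1313 × 0.007315 × 0.1148 = 1.10261
HKD→DKK→MXN→HKD: 0.6629 × 2.568 × 0.5711 = 0.97220
Maximum is CHF→KRW→HKD→CHF at 1.1026; arbitrage exists.

1.1026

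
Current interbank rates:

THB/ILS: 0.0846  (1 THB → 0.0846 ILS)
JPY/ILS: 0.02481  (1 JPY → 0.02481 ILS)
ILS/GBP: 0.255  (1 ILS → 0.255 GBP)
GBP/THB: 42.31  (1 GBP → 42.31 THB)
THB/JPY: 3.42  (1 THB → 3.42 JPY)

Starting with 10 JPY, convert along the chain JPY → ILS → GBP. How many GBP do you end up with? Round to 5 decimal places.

10 JPY × 0.02481 = 0.2481 ILS
0.2481 ILS × 0.255 = 0.0632655 GBP

0.06327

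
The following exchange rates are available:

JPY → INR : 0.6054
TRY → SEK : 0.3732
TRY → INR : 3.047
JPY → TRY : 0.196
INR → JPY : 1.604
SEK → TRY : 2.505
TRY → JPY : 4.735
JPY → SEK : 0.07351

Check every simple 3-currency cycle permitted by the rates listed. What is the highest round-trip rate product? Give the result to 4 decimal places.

TRY→INR→JPY→TRY: 3.047 × 1.604 × 0.196 = 0.95793
TRY→JPY→SEK→TRY: 4.735 × 0.07351 × 2.505 = 0.87191
Maximum is TRY→INR→JPY→TRY at 0.9579; no arbitrage — every cycle loses value.

0.9579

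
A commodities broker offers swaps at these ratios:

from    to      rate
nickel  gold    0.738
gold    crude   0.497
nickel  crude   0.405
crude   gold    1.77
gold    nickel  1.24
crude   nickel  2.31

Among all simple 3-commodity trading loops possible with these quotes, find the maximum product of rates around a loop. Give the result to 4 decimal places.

0.8889

crude→gold→nickel→crude: 1.77 × 1.24 × 0.405 = 0.88889
crude→nickel→gold→crude: 2.31 × 0.738 × 0.497 = 0.84728
Maximum is crude→gold→nickel→crude at 0.8889; no arbitrage — every cycle loses value.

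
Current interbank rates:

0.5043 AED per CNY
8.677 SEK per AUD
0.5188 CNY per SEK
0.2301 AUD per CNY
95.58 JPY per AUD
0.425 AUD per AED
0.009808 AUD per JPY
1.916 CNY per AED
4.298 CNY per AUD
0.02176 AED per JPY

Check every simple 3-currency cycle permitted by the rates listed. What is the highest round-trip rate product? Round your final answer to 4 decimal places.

1.0358

AUD→SEK→CNY→AUD: 8.677 × 0.5188 × 0.2301 = 1.03582
AED→AUD→CNY→AED: 0.425 × 4.298 × 0.5043 = 0.92118
AED→AUD→JPY→AED: 0.425 × 95.58 × 0.02176 = 0.88392
Maximum is AUD→SEK→CNY→AUD at 1.0358; arbitrage exists.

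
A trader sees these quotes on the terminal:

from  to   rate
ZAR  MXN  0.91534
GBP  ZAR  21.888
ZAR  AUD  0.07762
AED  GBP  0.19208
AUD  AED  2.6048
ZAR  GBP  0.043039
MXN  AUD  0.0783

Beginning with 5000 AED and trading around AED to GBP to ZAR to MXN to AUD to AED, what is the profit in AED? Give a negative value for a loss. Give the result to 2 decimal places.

5000 AED × 0.19208 = 960.4 GBP
960.4 GBP × 21.888 = 21021.2352 ZAR
21021.2352 ZAR × 0.91534 = 19241.577427968 MXN
19241.577427968 MXN × 0.0783 = 1506.6155126098944 AUD
1506.6155126098944 AUD × 2.6048 = 3924.43208724625293312 AED
Net change: 3924.43208724625293312 − 5000 = -1075.56791275374706688 AED

-1075.57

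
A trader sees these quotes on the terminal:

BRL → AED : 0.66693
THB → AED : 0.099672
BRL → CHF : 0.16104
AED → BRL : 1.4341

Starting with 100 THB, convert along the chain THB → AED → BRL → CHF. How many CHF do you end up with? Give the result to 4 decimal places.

2.3019

100 THB × 0.099672 = 9.9672 AED
9.9672 AED × 1.4341 = 14.29396152 BRL
14.29396152 BRL × 0.16104 = 2.3018995631808 CHF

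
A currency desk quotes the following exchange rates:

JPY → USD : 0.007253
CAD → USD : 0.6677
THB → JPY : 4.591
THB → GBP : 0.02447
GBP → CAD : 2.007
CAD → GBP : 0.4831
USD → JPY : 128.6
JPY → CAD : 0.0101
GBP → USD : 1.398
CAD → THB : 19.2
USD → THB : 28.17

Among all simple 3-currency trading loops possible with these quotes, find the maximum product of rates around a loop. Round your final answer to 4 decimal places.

0.9637

THB→GBP→USD→THB: 0.02447 × 1.398 × 28.17 = 0.96367
CAD→THB→GBP→CAD: 19.2 × 0.02447 × 2.007 = 0.94294
JPY→USD→THB→JPY: 0.007253 × 28.17 × 4.591 = 0.93802
CAD→THB→JPY→CAD: 19.2 × 4.591 × 0.0101 = 0.89029
CAD→USD→JPY→CAD: 0.6677 × 128.6 × 0.0101 = 0.86725
Maximum is THB→GBP→USD→THB at 0.9637; no arbitrage — every cycle loses value.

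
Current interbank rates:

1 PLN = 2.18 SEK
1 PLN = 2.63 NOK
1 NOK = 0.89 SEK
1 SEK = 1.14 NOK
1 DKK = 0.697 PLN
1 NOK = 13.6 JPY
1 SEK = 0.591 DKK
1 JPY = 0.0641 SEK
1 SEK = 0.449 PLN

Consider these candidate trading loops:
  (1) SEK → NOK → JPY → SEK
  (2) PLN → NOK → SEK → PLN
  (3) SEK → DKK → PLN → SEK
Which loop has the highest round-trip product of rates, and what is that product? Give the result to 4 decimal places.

1.0510

(1) 1.14 × 13.6 × 0.0641 = 0.99381
(2) 2.63 × 0.89 × 0.449 = 1.05097
(3) 0.591 × 0.697 × 2.18 = 0.89800
Highest is cycle (2) at 1.0510 (>1, arbitrage).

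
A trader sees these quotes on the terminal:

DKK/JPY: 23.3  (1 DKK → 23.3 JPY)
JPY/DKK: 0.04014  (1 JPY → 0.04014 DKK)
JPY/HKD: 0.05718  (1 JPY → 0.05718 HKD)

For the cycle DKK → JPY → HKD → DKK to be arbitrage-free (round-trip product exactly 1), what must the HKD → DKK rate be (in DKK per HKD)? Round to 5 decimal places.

Known legs of the cycle: 23.3 × 0.05718 = 1.332294
For no arbitrage the full-cycle product must be 1, so the missing rate is 1 / 1.332294 ≈ 0.7505851.

0.75059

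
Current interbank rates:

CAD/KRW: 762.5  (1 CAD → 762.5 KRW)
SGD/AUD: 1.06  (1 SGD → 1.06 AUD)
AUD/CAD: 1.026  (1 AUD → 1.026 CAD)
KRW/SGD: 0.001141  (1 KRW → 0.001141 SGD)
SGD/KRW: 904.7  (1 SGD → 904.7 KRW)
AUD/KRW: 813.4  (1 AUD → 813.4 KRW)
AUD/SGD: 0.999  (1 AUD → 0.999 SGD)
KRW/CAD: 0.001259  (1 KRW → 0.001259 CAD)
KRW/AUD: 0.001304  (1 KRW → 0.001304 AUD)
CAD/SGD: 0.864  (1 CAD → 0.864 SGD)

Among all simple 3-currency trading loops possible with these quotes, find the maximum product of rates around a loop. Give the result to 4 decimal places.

KRW→AUD→SGD→KRW: 0.001304 × 0.999 × 904.7 = 1.17855
CAD→KRW→AUD→CAD: 762.5 × 0.001304 × 1.026 = 1.02015
CAD→SGD→KRW→CAD: 0.864 × 904.7 × 0.001259 = 0.98411
KRW→SGD→AUD→KRW: 0.001141 × 1.06 × 813.4 = 0.98377
CAD→SGD→AUD→CAD: 0.864 × 1.06 × 1.026 = 0.93965
Maximum is KRW→AUD→SGD→KRW at 1.1785; arbitrage exists.

1.1785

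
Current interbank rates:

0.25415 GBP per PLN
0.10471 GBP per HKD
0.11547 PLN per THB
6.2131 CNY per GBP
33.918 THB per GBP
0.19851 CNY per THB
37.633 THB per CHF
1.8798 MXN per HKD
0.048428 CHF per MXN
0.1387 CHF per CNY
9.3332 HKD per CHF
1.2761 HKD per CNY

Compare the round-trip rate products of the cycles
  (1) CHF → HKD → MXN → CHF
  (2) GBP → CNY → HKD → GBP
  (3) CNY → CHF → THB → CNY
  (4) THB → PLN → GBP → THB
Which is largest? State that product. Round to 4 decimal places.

(1) 9.3332 × 1.8798 × 0.048428 = 0.84965
(2) 6.2131 × 1.2761 × 0.10471 = 0.83020
(3) 0.1387 × 37.633 × 0.19851 = 1.03616
(4) 0.11547 × 0.25415 × 33.918 = 0.99538
Highest is cycle (3) at 1.0362 (>1, arbitrage).

1.0362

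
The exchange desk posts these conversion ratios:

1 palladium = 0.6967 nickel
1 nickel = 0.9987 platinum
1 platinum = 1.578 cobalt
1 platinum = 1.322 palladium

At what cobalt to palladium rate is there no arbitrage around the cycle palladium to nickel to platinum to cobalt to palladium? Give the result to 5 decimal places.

Known legs of the cycle: 0.6967 × 0.9987 × 1.578 = 1.09796338962
For no arbitrage the full-cycle product must be 1, so the missing rate is 1 / 1.09796338962 ≈ 0.9107772.

0.91078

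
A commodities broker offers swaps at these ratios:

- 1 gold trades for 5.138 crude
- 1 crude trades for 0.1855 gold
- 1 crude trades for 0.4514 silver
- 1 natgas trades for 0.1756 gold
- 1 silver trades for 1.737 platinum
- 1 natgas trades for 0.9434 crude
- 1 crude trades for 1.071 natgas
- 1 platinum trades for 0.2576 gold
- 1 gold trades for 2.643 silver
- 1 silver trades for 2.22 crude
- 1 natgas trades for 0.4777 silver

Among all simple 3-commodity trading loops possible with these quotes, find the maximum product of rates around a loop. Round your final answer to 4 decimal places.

gold→silver→platinum→gold: 2.643 × 1.737 × 0.2576 = 1.18261
silver→crude→natgas→silver: 2.22 × 1.071 × 0.4777 = 1.13579
gold→silver→crude→gold: 2.643 × 2.22 × 0.1855 = 1.08841
gold→crude→natgas→gold: 5.138 × 1.071 × 0.1756 = 0.96629
Maximum is gold→silver→platinum→gold at 1.1826; arbitrage exists.

1.1826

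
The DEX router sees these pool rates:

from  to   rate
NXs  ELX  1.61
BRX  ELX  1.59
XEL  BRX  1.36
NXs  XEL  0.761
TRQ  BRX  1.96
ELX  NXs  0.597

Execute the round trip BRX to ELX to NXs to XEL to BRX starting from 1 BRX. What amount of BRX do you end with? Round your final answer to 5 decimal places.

1 BRX × 1.59 = 1.59 ELX
1.59 ELX × 0.597 = 0.94923 NXs
0.94923 NXs × 0.761 = 0.72236403 XEL
0.72236403 XEL × 1.36 = 0.9824150808 BRX

0.98242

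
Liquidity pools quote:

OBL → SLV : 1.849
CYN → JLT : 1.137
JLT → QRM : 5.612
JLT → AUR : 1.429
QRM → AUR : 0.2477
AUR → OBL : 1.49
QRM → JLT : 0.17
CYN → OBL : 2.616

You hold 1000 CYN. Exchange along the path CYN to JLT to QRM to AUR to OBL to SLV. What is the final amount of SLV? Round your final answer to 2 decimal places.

1000 CYN × 1.137 = 1137 JLT
1137 JLT × 5.612 = 6380.844 QRM
6380.844 QRM × 0.2477 = 1580.5350588 AUR
1580.5350588 AUR × 1.49 = 2354.997237612 OBL
2354.997237612 OBL × 1.849 = 4354.389892344588 SLV

4354.39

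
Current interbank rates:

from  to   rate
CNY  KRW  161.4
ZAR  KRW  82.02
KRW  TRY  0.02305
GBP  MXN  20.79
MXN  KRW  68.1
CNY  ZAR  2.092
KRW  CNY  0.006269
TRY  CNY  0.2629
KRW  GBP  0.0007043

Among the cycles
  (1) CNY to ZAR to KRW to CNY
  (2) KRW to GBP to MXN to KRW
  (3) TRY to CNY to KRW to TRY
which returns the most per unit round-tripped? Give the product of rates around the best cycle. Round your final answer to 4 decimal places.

(1) 2.092 × 82.02 × 0.006269 = 1.07567
(2) 0.0007043 × 20.79 × 68.1 = 0.99715
(3) 0.2629 × 161.4 × 0.02305 = 0.97806
Highest is cycle (1) at 1.0757 (>1, arbitrage).

1.0757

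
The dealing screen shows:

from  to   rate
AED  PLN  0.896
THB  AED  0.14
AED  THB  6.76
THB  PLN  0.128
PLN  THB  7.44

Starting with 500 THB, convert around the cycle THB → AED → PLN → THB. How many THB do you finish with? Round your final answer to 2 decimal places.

466.64

500 THB × 0.14 = 70 AED
70 AED × 0.896 = 62.72 PLN
62.72 PLN × 7.44 = 466.6368 THB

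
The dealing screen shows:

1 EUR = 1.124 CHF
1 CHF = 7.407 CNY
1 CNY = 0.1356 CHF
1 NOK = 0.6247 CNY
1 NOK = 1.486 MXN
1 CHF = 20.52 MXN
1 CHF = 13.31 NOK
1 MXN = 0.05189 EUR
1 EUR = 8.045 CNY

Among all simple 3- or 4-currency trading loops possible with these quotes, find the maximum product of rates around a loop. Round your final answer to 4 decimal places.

EUR→CHF→MXN→EUR: 1.124 × 20.52 × 0.05189 = 1.19682
CNY→CHF→MXN→EUR→CNY: 0.1356 × 20.52 × 0.05189 × 8.045 = 1.16157
NOK→MXN→EUR→CHF→NOK: 1.486 × 0.05189 × 1.124 × 13.31 = 1.15358
CNY→CHF→NOK→CNY: 0.1356 × 13.31 × 0.6247 = 1.12748
Maximum is EUR→CHF→MXN→EUR at 1.1968; arbitrage exists.

1.1968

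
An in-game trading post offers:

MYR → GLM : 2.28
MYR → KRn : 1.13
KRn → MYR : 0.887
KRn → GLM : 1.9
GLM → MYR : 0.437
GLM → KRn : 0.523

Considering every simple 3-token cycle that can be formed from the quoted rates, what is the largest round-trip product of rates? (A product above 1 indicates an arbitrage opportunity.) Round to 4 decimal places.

GLM→KRn→MYR→GLM: 0.523 × 0.887 × 2.28 = 1.05769
GLM→MYR→KRn→GLM: 0.437 × 1.13 × 1.9 = 0.93824
Maximum is GLM→KRn→MYR→GLM at 1.0577; arbitrage exists.

1.0577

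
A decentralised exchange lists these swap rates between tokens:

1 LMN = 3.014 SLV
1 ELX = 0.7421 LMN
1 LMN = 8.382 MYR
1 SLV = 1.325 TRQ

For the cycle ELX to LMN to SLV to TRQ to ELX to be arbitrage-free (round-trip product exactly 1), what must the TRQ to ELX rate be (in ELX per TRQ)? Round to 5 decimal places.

0.33743

Known legs of the cycle: 0.7421 × 3.014 × 1.325 = 2.963613455
For no arbitrage the full-cycle product must be 1, so the missing rate is 1 / 2.963613455 ≈ 0.3374259.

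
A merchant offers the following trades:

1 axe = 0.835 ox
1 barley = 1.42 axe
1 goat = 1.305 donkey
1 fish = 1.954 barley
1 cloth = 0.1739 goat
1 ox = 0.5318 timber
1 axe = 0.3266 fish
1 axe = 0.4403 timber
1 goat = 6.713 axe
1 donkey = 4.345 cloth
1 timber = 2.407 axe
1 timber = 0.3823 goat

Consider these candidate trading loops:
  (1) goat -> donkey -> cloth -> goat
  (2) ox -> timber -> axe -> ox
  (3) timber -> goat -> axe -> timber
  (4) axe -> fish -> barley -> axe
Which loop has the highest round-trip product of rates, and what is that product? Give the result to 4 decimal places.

(1) 1.305 × 4.345 × 0.1739 = 0.98605
(2) 0.5318 × 2.407 × 0.835 = 1.06884
(3) 0.3823 × 6.713 × 0.4403 = 1.12998
(4) 0.3266 × 1.954 × 1.42 = 0.90621
Highest is cycle (3) at 1.1300 (>1, arbitrage).

1.1300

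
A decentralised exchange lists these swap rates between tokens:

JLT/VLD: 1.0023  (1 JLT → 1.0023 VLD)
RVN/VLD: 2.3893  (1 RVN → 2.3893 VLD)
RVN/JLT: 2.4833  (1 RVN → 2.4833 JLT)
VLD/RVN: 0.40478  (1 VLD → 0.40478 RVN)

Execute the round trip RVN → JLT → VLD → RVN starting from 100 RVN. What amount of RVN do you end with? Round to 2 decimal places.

100 RVN × 2.4833 = 248.33 JLT
248.33 JLT × 1.0023 = 248.901159 VLD
248.901159 VLD × 0.40478 = 100.75021114002 RVN

100.75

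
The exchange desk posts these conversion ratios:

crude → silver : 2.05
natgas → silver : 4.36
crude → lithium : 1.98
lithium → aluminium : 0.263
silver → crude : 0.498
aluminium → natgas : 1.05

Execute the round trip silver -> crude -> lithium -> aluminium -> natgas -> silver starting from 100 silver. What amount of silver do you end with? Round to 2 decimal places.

100 silver × 0.498 = 49.8 crude
49.8 crude × 1.98 = 98.604 lithium
98.604 lithium × 0.263 = 25.932852 aluminium
25.932852 aluminium × 1.05 = 27.2294946 natgas
27.2294946 natgas × 4.36 = 118.720596456 silver

118.72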